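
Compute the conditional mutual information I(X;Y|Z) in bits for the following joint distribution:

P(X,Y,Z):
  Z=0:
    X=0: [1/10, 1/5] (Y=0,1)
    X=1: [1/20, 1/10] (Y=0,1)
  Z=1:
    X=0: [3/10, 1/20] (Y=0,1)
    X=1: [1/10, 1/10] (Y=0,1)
0.0579 bits

Conditional mutual information: I(X;Y|Z) = H(X|Z) + H(Y|Z) - H(X,Y|Z)

H(Z) = 0.9928
H(X,Z) = 1.9261 → H(X|Z) = 0.9333
H(Y,Z) = 1.8710 → H(Y|Z) = 0.8782
H(X,Y,Z) = 2.7464 → H(X,Y|Z) = 1.7537

I(X;Y|Z) = 0.9333 + 0.8782 - 1.7537 = 0.0579 bits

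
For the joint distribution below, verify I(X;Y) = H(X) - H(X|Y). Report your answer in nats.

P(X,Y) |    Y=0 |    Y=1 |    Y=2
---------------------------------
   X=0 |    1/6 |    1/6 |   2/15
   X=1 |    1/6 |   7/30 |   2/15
I(X;Y) = 0.0034 nats

Mutual information has multiple equivalent forms:
- I(X;Y) = H(X) - H(X|Y)
- I(X;Y) = H(Y) - H(Y|X)
- I(X;Y) = H(X) + H(Y) - H(X,Y)

Computing all quantities:
H(X) = 0.6909, H(Y) = 1.0852, H(X,Y) = 1.7728
H(X|Y) = 0.6876, H(Y|X) = 1.0818

Verification:
H(X) - H(X|Y) = 0.6909 - 0.6876 = 0.0034
H(Y) - H(Y|X) = 1.0852 - 1.0818 = 0.0034
H(X) + H(Y) - H(X,Y) = 0.6909 + 1.0852 - 1.7728 = 0.0034

All forms give I(X;Y) = 0.0034 nats. ✓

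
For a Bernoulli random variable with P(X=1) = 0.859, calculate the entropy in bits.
0.5869 bits

The binary entropy function is:
H(p) = -p log(p) - (1-p) log(1-p)

H(0.859) = -0.859 × log_2(0.859) - 0.141 × log_2(0.141)
H(0.859) = 0.5869 bits

Note: Binary entropy is maximized at p=0.5 (H=1 bit) and minimized at p=0 or p=1 (H=0).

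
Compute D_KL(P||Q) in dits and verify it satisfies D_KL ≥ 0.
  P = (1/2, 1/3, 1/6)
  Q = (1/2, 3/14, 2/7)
0.0249 dits

KL divergence satisfies the Gibbs inequality: D_KL(P||Q) ≥ 0 for all distributions P, Q.

D_KL(P||Q) = Σ p(x) log(p(x)/q(x))
Term by term:
  x=0: 1/2 × log_10[(1/2)/(1/2)] = 0.0000
  x=1: 1/3 × log_10[(1/3)/(3/14)] = 0.0640
  x=2: 1/6 × log_10[(1/6)/(2/7)] = -0.0390
D_KL(P||Q) = 0.0249 dits

D_KL(P||Q) = 0.0249 ≥ 0 ✓

This non-negativity is a fundamental property: relative entropy cannot be negative because it measures how different Q is from P.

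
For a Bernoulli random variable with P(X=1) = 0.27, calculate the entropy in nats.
0.5833 nats

The binary entropy function is:
H(p) = -p log(p) - (1-p) log(1-p)

H(0.27) = -0.27 × log_e(0.27) - 0.73 × log_e(0.73)
H(0.27) = 0.5833 nats

Note: Binary entropy is maximized at p=0.5 (H=1 bit) and minimized at p=0 or p=1 (H=0).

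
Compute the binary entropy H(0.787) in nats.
0.5179 nats

The binary entropy function is:
H(p) = -p log(p) - (1-p) log(1-p)

H(0.787) = -0.787 × log_e(0.787) - 0.213 × log_e(0.213)
H(0.787) = 0.5179 nats

Note: Binary entropy is maximized at p=0.5 (H=1 bit) and minimized at p=0 or p=1 (H=0).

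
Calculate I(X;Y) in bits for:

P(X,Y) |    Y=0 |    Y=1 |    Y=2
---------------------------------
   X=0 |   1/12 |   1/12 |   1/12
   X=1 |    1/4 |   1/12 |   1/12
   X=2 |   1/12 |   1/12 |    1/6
0.0871 bits

Mutual information: I(X;Y) = H(X) + H(Y) - H(X,Y)

Marginals:
P(X) = (1/4, 5/12, 1/3), H(X) = 1.5546 bits
P(Y) = (5/12, 1/4, 1/3), H(Y) = 1.5546 bits

Joint entropy: H(X,Y) = 3.0221 bits

I(X;Y) = 1.5546 + 1.5546 - 3.0221 = 0.0871 bits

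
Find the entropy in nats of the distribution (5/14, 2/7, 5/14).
1.0934 nats

Shannon entropy is H(X) = -Σ p(x) log p(x).

For P = (5/14, 2/7, 5/14):
H = -5/14 × log_e(5/14) -2/7 × log_e(2/7) -5/14 × log_e(5/14)
H = 1.0934 nats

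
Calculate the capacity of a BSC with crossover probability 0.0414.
0.7513 bits

For a binary symmetric channel (BSC) with error probability p:
Capacity C = 1 - H(p) bits per symbol

where H(p) = -p log₂(p) - (1-p) log₂(1-p) is the binary entropy function.

H(0.0414) = 0.2487 bits
C = 1 - 0.2487 = 0.7513 bits per symbol

This means we can reliably transmit up to 0.7513 bits of information per channel use.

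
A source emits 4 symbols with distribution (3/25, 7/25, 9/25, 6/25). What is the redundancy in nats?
0.0651 nats

Redundancy measures how far a source is from maximum entropy:
R = H_max - H(X)

Maximum entropy for 4 symbols: H_max = log_e(4) = 1.3863 nats
Actual entropy: H(X) = 1.3212 nats
Redundancy: R = 1.3863 - 1.3212 = 0.0651 nats

This redundancy represents potential for compression: the source could be compressed by 0.0651 nats per symbol.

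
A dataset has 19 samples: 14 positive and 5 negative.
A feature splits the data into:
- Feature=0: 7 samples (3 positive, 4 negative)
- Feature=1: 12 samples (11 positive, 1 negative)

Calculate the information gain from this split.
0.2071 bits

Information Gain = H(Y) - H(Y|Feature)

Before split:
P(positive) = 14/19 = 0.7368
H(Y) = 0.8315 bits

After split:
Feature=0: H = 0.9852 bits (weight = 7/19)
Feature=1: H = 0.4138 bits (weight = 12/19)
H(Y|Feature) = (7/19)×0.9852 + (12/19)×0.4138 = 0.6243 bits

Information Gain = 0.8315 - 0.6243 = 0.2071 bits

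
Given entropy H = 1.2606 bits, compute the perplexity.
2.3960

Perplexity is 2^H (or exp(H) for natural log).

H = 1.2606 bits
Perplexity = 2^1.2606 = 2.3960

Interpretation: The model's uncertainty is equivalent to choosing uniformly among 2.4 options.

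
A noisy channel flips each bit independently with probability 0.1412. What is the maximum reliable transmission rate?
0.4126 bits

For a binary symmetric channel (BSC) with error probability p:
Capacity C = 1 - H(p) bits per symbol

where H(p) = -p log₂(p) - (1-p) log₂(1-p) is the binary entropy function.

H(0.1412) = 0.5874 bits
C = 1 - 0.5874 = 0.4126 bits per symbol

This means we can reliably transmit up to 0.4126 bits of information per channel use.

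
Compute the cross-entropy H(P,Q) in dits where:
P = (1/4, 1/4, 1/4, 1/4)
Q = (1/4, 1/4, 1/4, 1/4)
0.6021 dits

Cross-entropy: H(P,Q) = -Σ p(x) log q(x)

Alternatively: H(P,Q) = H(P) + D_KL(P||Q)
H(P) = 0.6021 dits
D_KL(P||Q) = 0.0000 dits

H(P,Q) = 0.6021 + 0.0000 = 0.6021 dits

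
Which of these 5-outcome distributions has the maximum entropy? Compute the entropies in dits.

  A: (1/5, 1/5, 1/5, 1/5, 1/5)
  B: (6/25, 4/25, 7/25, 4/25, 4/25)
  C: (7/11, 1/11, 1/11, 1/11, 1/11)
A

For a discrete distribution over n outcomes, entropy is maximized by the uniform distribution.

Computing entropies:
H(A) = 0.6990 dits
H(B) = 0.6856 dits
H(C) = 0.5036 dits

The uniform distribution (where all probabilities equal 1/5) achieves the maximum entropy of log_10(5) = 0.6990 dits.

Distribution A has the highest entropy.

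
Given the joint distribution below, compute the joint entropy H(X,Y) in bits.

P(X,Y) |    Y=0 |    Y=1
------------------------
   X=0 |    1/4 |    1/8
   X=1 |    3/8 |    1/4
1.9056 bits

Joint entropy is H(X,Y) = -Σ_{x,y} p(x,y) log p(x,y).

Summing over all non-zero entries:
H(X,Y) = -[1/4·log_2(1/4) + 1/8·log_2(1/8) + 3/8·log_2(3/8) + 1/4·log_2(1/4)]
H(X,Y) = 1.9056 bits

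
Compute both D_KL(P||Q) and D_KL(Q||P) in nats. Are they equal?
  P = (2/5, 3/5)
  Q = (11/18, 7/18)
D_KL(P||Q) = 0.0907, D_KL(Q||P) = 0.0904

KL divergence is not symmetric: D_KL(P||Q) ≠ D_KL(Q||P) in general.

D_KL(P||Q) = 0.0907 nats
D_KL(Q||P) = 0.0904 nats

No, they are not equal!

This asymmetry is why KL divergence is not a true distance metric.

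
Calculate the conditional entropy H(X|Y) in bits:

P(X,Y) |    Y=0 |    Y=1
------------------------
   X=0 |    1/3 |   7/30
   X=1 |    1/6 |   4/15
0.9575 bits

Using the chain rule: H(X|Y) = H(X,Y) - H(Y)

First, compute H(X,Y) = 1.9575 bits

Marginal P(Y) = (1/2, 1/2)
H(Y) = 1.0000 bits

H(X|Y) = H(X,Y) - H(Y) = 1.9575 - 1.0000 = 0.9575 bits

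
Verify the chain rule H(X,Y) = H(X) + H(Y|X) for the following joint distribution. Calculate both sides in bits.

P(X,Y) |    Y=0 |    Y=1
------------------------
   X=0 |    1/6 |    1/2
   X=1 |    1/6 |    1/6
H(X,Y) = 1.7925, H(X) = 0.9183, H(Y|X) = 0.8742 (all in bits)

Chain rule: H(X,Y) = H(X) + H(Y|X)

Left side — joint entropy directly:
H(X,Y) = -Σ p(x,y) log p(x,y) = 1.7925 bits

Right side — compute H(Y|X) from the conditional distributions:
P(X) = (2/3, 1/3), so H(X) = 0.9183 bits
H(Y|X) = Σ_x P(X=x) · H(Y|X=x):
  P(Y|X=0) = (1/4, 3/4), H(Y|X=0) = 0.8113, weight P(X=0) = 2/3
  P(Y|X=1) = (1/2, 1/2), H(Y|X=1) = 1.0000, weight P(X=1) = 1/3
H(Y|X) = 0.8742 bits

H(X) + H(Y|X) = 0.9183 + 0.8742 = 1.7925 bits

Both sides equal 1.7925 bits. ✓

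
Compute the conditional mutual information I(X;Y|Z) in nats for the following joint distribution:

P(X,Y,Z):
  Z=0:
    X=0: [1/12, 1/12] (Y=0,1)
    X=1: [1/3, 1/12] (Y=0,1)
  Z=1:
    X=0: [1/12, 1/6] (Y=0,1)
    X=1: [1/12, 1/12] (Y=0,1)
0.0307 nats

Conditional mutual information: I(X;Y|Z) = H(X|Z) + H(Y|Z) - H(X,Y|Z)

H(Z) = 0.6792
H(X,Z) = 1.3086 → H(X|Z) = 0.6294
H(Y,Z) = 1.3086 → H(Y|Z) = 0.6294
H(X,Y,Z) = 1.9073 → H(X,Y|Z) = 1.2281

I(X;Y|Z) = 0.6294 + 0.6294 - 1.2281 = 0.0307 nats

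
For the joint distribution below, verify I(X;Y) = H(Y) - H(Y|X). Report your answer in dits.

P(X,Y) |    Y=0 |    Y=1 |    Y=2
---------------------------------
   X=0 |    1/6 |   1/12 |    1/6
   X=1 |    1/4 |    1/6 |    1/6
I(X;Y) = 0.0037 dits

Mutual information has multiple equivalent forms:
- I(X;Y) = H(X) - H(X|Y)
- I(X;Y) = H(Y) - H(Y|X)
- I(X;Y) = H(X) + H(Y) - H(X,Y)

Computing all quantities:
H(X) = 0.2950, H(Y) = 0.4680, H(X,Y) = 0.7592
H(X|Y) = 0.2912, H(Y|X) = 0.4642

Verification:
H(X) - H(X|Y) = 0.2950 - 0.2912 = 0.0037
H(Y) - H(Y|X) = 0.4680 - 0.4642 = 0.0037
H(X) + H(Y) - H(X,Y) = 0.2950 + 0.4680 - 0.7592 = 0.0037

All forms give I(X;Y) = 0.0037 dits. ✓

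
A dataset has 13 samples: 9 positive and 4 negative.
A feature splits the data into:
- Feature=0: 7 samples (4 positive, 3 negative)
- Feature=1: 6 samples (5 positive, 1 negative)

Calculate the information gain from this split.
0.0600 bits

Information Gain = H(Y) - H(Y|Feature)

Before split:
P(positive) = 9/13 = 0.6923
H(Y) = 0.8905 bits

After split:
Feature=0: H = 0.9852 bits (weight = 7/13)
Feature=1: H = 0.6500 bits (weight = 6/13)
H(Y|Feature) = (7/13)×0.9852 + (6/13)×0.6500 = 0.8305 bits

Information Gain = 0.8905 - 0.8305 = 0.0600 bits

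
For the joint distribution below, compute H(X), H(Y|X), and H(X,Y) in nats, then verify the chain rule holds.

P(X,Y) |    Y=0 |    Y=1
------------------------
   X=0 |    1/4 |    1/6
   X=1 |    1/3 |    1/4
H(X,Y) = 1.3580, H(X) = 0.6792, H(Y|X) = 0.6788 (all in nats)

Chain rule: H(X,Y) = H(X) + H(Y|X)

Left side — joint entropy directly:
H(X,Y) = -Σ p(x,y) log p(x,y) = 1.3580 nats

Right side — compute H(Y|X) from the conditional distributions:
P(X) = (5/12, 7/12), so H(X) = 0.6792 nats
H(Y|X) = Σ_x P(X=x) · H(Y|X=x):
  P(Y|X=0) = (3/5, 2/5), H(Y|X=0) = 0.6730, weight P(X=0) = 5/12
  P(Y|X=1) = (4/7, 3/7), H(Y|X=1) = 0.6829, weight P(X=1) = 7/12
H(Y|X) = 0.6788 nats

H(X) + H(Y|X) = 0.6792 + 0.6788 = 1.3580 nats

Both sides equal 1.3580 nats. ✓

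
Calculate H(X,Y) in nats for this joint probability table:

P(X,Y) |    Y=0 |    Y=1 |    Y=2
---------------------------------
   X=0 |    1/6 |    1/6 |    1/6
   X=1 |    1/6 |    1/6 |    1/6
1.7918 nats

Joint entropy is H(X,Y) = -Σ_{x,y} p(x,y) log p(x,y).

Summing over all non-zero entries:
H(X,Y) = -[1/6·log_e(1/6) + 1/6·log_e(1/6) + 1/6·log_e(1/6) + 1/6·log_e(1/6) + 1/6·log_e(1/6) + 1/6·log_e(1/6)]
H(X,Y) = 1.7918 nats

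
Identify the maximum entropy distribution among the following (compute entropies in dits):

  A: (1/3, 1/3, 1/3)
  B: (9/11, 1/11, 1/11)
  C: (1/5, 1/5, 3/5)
A

For a discrete distribution over n outcomes, entropy is maximized by the uniform distribution.

Computing entropies:
H(A) = 0.4771 dits
H(B) = 0.2606 dits
H(C) = 0.4127 dits

The uniform distribution (where all probabilities equal 1/3) achieves the maximum entropy of log_10(3) = 0.4771 dits.

Distribution A has the highest entropy.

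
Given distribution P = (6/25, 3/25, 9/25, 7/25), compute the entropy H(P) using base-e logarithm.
1.3212 nats

Shannon entropy is H(X) = -Σ p(x) log p(x).

For P = (6/25, 3/25, 9/25, 7/25):
H = -6/25 × log_e(6/25) -3/25 × log_e(3/25) -9/25 × log_e(9/25) -7/25 × log_e(7/25)
H = 1.3212 nats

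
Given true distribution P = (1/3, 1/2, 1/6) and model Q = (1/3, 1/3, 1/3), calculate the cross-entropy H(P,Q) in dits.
0.4771 dits

Cross-entropy: H(P,Q) = -Σ p(x) log q(x)

Alternatively: H(P,Q) = H(P) + D_KL(P||Q)
H(P) = 0.4392 dits
D_KL(P||Q) = 0.0379 dits

H(P,Q) = 0.4392 + 0.0379 = 0.4771 dits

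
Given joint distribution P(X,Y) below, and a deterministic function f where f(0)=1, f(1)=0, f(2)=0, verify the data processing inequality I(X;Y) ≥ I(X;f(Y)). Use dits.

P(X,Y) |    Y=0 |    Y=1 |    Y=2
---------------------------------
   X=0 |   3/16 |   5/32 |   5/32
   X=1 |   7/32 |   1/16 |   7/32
I(X;Y) = 0.0118, I(X;f(Y)) = 0.0009, inequality holds: 0.0118 ≥ 0.0009

Data Processing Inequality: For any Markov chain X → Y → Z, we have I(X;Y) ≥ I(X;Z).

Here Z = f(Y) is a deterministic function of Y, forming X → Y → Z.

Original I(X;Y) = 0.0118 dits

After applying f:
P(X,Z) where Z=f(Y):
- P(X,Z=0) = P(X,Y=1) + P(X,Y=2)
- P(X,Z=1) = P(X,Y=0)

I(X;Z) = I(X;f(Y)) = 0.0009 dits

Verification: 0.0118 ≥ 0.0009 ✓

Information cannot be created by processing; the function f can only lose information about X.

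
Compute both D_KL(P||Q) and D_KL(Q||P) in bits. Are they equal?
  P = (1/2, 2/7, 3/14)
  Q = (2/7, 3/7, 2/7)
D_KL(P||Q) = 0.1476, D_KL(Q||P) = 0.1386

KL divergence is not symmetric: D_KL(P||Q) ≠ D_KL(Q||P) in general.

D_KL(P||Q) = 0.1476 bits
D_KL(Q||P) = 0.1386 bits

No, they are not equal!

This asymmetry is why KL divergence is not a true distance metric.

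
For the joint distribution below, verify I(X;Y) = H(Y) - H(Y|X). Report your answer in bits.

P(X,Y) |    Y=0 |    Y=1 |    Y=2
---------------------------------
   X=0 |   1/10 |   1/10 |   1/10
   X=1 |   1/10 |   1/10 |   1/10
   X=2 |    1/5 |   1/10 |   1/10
I(X;Y) = 0.0200 bits

Mutual information has multiple equivalent forms:
- I(X;Y) = H(X) - H(X|Y)
- I(X;Y) = H(Y) - H(Y|X)
- I(X;Y) = H(X) + H(Y) - H(X,Y)

Computing all quantities:
H(X) = 1.5710, H(Y) = 1.5710, H(X,Y) = 3.1219
H(X|Y) = 1.5510, H(Y|X) = 1.5510

Verification:
H(X) - H(X|Y) = 1.5710 - 1.5510 = 0.0200
H(Y) - H(Y|X) = 1.5710 - 1.5510 = 0.0200
H(X) + H(Y) - H(X,Y) = 1.5710 + 1.5710 - 3.1219 = 0.0200

All forms give I(X;Y) = 0.0200 bits. ✓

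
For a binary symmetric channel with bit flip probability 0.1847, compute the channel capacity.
0.3097 bits

For a binary symmetric channel (BSC) with error probability p:
Capacity C = 1 - H(p) bits per symbol

where H(p) = -p log₂(p) - (1-p) log₂(1-p) is the binary entropy function.

H(0.1847) = 0.6903 bits
C = 1 - 0.6903 = 0.3097 bits per symbol

This means we can reliably transmit up to 0.3097 bits of information per channel use.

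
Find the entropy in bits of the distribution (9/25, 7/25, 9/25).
1.5755 bits

Shannon entropy is H(X) = -Σ p(x) log p(x).

For P = (9/25, 7/25, 9/25):
H = -9/25 × log_2(9/25) -7/25 × log_2(7/25) -9/25 × log_2(9/25)
H = 1.5755 bits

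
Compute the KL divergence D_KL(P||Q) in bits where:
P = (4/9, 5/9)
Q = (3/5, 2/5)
0.0709 bits

KL divergence: D_KL(P||Q) = Σ p(x) log(p(x)/q(x))

Computing term by term:
  x=0: 4/9 × log_2[(4/9)/(3/5)] = 4/9 × -0.4330 = -0.1924
  x=1: 5/9 × log_2[(5/9)/(2/5)] = 5/9 × 0.4739 = 0.2633

D_KL(P||Q) = 0.0709 bits

Note: KL divergence is always non-negative and equals 0 iff P = Q.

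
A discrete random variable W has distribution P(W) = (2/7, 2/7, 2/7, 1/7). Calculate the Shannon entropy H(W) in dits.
0.5871 dits

Shannon entropy is H(X) = -Σ p(x) log p(x).

For P = (2/7, 2/7, 2/7, 1/7):
H = -2/7 × log_10(2/7) -2/7 × log_10(2/7) -2/7 × log_10(2/7) -1/7 × log_10(1/7)
H = 0.5871 dits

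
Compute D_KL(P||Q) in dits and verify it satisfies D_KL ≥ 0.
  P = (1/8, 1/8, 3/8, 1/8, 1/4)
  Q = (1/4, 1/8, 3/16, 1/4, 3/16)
0.0689 dits

KL divergence satisfies the Gibbs inequality: D_KL(P||Q) ≥ 0 for all distributions P, Q.

D_KL(P||Q) = Σ p(x) log(p(x)/q(x))
Term by term:
  x=0: 1/8 × log_10[(1/8)/(1/4)] = -0.0376
  x=1: 1/8 × log_10[(1/8)/(1/8)] = 0.0000
  x=2: 3/8 × log_10[(3/8)/(3/16)] = 0.1129
  x=3: 1/8 × log_10[(1/8)/(1/4)] = -0.0376
  x=4: 1/4 × log_10[(1/4)/(3/16)] = 0.0312
D_KL(P||Q) = 0.0689 dits

D_KL(P||Q) = 0.0689 ≥ 0 ✓

This non-negativity is a fundamental property: relative entropy cannot be negative because it measures how different Q is from P.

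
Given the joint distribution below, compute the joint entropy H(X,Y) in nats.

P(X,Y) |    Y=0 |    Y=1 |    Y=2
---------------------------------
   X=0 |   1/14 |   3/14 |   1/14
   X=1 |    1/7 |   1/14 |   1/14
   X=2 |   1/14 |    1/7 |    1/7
2.1066 nats

Joint entropy is H(X,Y) = -Σ_{x,y} p(x,y) log p(x,y).

Summing over all non-zero entries:
H(X,Y) = -[1/14·log_e(1/14) + 3/14·log_e(3/14) + 1/14·log_e(1/14) + 1/7·log_e(1/7) + 1/14·log_e(1/14) + 1/14·log_e(1/14) + 1/14·log_e(1/14) + 1/7·log_e(1/7) + 1/7·log_e(1/7)]
H(X,Y) = 2.1066 nats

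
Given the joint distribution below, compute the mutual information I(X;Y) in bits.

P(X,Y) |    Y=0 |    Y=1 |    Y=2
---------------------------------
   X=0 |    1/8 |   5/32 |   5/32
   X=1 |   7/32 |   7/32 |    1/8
0.0174 bits

Mutual information: I(X;Y) = H(X) + H(Y) - H(X,Y)

Marginals:
P(X) = (7/16, 9/16), H(X) = 0.9887 bits
P(Y) = (11/32, 3/8, 9/32), H(Y) = 1.5749 bits

Joint entropy: H(X,Y) = 2.5462 bits

I(X;Y) = 0.9887 + 1.5749 - 2.5462 = 0.0174 bits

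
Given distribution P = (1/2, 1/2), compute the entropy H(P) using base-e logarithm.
0.6931 nats

Shannon entropy is H(X) = -Σ p(x) log p(x).

For P = (1/2, 1/2):
H = -1/2 × log_e(1/2) -1/2 × log_e(1/2)
H = 0.6931 nats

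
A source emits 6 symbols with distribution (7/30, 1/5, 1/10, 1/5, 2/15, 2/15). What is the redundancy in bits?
0.0589 bits

Redundancy measures how far a source is from maximum entropy:
R = H_max - H(X)

Maximum entropy for 6 symbols: H_max = log_2(6) = 2.5850 bits
Actual entropy: H(X) = 2.5260 bits
Redundancy: R = 2.5850 - 2.5260 = 0.0589 bits

This redundancy represents potential for compression: the source could be compressed by 0.0589 bits per symbol.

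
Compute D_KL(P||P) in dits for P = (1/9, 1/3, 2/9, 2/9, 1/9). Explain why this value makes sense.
0.0000 dits

KL divergence satisfies the Gibbs inequality: D_KL(P||Q) ≥ 0 for all distributions P, Q.

D_KL(P||Q) = Σ p(x) log(p(x)/q(x))
Each term is p(x) × log_10(p(x)/p(x)) = p(x) × log_10(1) = 0, so the sum is 0.
D_KL(P||Q) = 0.0000 dits

When P = Q, the KL divergence is exactly 0, as there is no 'divergence' between identical distributions.

This non-negativity is a fundamental property: relative entropy cannot be negative because it measures how different Q is from P.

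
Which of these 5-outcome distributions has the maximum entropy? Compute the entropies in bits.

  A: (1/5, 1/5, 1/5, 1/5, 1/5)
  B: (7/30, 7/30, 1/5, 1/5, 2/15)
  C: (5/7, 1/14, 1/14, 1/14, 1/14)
A

For a discrete distribution over n outcomes, entropy is maximized by the uniform distribution.

Computing entropies:
H(A) = 2.3219 bits
H(B) = 2.2961 bits
H(C) = 1.4345 bits

The uniform distribution (where all probabilities equal 1/5) achieves the maximum entropy of log_2(5) = 2.3219 bits.

Distribution A has the highest entropy.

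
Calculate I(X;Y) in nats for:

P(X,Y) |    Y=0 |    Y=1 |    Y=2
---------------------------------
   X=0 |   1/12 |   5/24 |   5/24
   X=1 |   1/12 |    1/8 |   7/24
0.0175 nats

Mutual information: I(X;Y) = H(X) + H(Y) - H(X,Y)

Marginals:
P(X) = (1/2, 1/2), H(X) = 0.6931 nats
P(Y) = (1/6, 1/3, 1/2), H(Y) = 1.0114 nats

Joint entropy: H(X,Y) = 1.6870 nats

I(X;Y) = 0.6931 + 1.0114 - 1.6870 = 0.0175 nats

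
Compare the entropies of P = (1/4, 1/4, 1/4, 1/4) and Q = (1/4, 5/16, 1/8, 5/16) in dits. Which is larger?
P

Computing entropies in dits:
H(P) = 0.6021
H(Q) = 0.5791

Distribution P has higher entropy.

Intuition: The distribution closer to uniform (more spread out) has higher entropy.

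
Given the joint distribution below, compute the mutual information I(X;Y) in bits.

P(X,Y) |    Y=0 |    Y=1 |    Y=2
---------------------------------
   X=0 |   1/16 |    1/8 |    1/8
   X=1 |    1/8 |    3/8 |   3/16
0.0148 bits

Mutual information: I(X;Y) = H(X) + H(Y) - H(X,Y)

Marginals:
P(X) = (5/16, 11/16), H(X) = 0.8960 bits
P(Y) = (3/16, 1/2, 5/16), H(Y) = 1.4772 bits

Joint entropy: H(X,Y) = 2.3585 bits

I(X;Y) = 0.8960 + 1.4772 - 2.3585 = 0.0148 bits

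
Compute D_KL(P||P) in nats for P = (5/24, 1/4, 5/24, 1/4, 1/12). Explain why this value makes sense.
0.0000 nats

KL divergence satisfies the Gibbs inequality: D_KL(P||Q) ≥ 0 for all distributions P, Q.

D_KL(P||Q) = Σ p(x) log(p(x)/q(x))
Each term is p(x) × log_e(p(x)/p(x)) = p(x) × log_e(1) = 0, so the sum is 0.
D_KL(P||Q) = 0.0000 nats

When P = Q, the KL divergence is exactly 0, as there is no 'divergence' between identical distributions.

This non-negativity is a fundamental property: relative entropy cannot be negative because it measures how different Q is from P.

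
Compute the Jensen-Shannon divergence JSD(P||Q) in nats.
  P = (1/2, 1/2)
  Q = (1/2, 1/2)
0.0000 nats

Jensen-Shannon divergence is:
JSD(P||Q) = 0.5 × D_KL(P||M) + 0.5 × D_KL(Q||M)
where M = 0.5 × (P + Q) is the mixture distribution.

M = 0.5 × (1/2, 1/2) + 0.5 × (1/2, 1/2) = (1/2, 1/2)

D_KL(P||M) = 0.0000 nats
D_KL(Q||M) = 0.0000 nats

JSD(P||Q) = 0.5 × 0.0000 + 0.5 × 0.0000 = 0.0000 nats

Unlike KL divergence, JSD is symmetric and bounded: 0 ≤ JSD ≤ log(2).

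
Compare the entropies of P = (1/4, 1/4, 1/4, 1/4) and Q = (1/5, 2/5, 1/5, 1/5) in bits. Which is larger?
P

Computing entropies in bits:
H(P) = 2.0000
H(Q) = 1.9219

Distribution P has higher entropy.

Intuition: The distribution closer to uniform (more spread out) has higher entropy.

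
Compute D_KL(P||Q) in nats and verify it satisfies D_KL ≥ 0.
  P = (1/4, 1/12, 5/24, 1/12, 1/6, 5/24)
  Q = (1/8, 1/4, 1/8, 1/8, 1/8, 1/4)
0.1643 nats

KL divergence satisfies the Gibbs inequality: D_KL(P||Q) ≥ 0 for all distributions P, Q.

D_KL(P||Q) = Σ p(x) log(p(x)/q(x))
Term by term:
  x=0: 1/4 × log_e[(1/4)/(1/8)] = 0.1733
  x=1: 1/12 × log_e[(1/12)/(1/4)] = -0.0916
  x=2: 5/24 × log_e[(5/24)/(1/8)] = 0.1064
  x=3: 1/12 × log_e[(1/12)/(1/8)] = -0.0338
  x=4: 1/6 × log_e[(1/6)/(1/8)] = 0.0479
  x=5: 5/24 × log_e[(5/24)/(1/4)] = -0.0380
D_KL(P||Q) = 0.1643 nats

D_KL(P||Q) = 0.1643 ≥ 0 ✓

This non-negativity is a fundamental property: relative entropy cannot be negative because it measures how different Q is from P.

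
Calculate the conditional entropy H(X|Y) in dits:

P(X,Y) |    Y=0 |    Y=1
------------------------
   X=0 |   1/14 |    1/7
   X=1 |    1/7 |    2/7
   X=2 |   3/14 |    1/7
0.4463 dits

Using the chain rule: H(X|Y) = H(X,Y) - H(Y)

First, compute H(X,Y) = 0.7429 dits

Marginal P(Y) = (3/7, 4/7)
H(Y) = 0.2966 dits

H(X|Y) = H(X,Y) - H(Y) = 0.7429 - 0.2966 = 0.4463 dits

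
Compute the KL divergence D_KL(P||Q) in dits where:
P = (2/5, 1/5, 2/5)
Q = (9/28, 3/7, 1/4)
0.0534 dits

KL divergence: D_KL(P||Q) = Σ p(x) log(p(x)/q(x))

Computing term by term:
  x=0: 2/5 × log_10[(2/5)/(9/28)] = 2/5 × 0.0950 = 0.0380
  x=1: 1/5 × log_10[(1/5)/(3/7)] = 1/5 × -0.3310 = -0.0662
  x=2: 2/5 × log_10[(2/5)/(1/4)] = 2/5 × 0.2041 = 0.0816

D_KL(P||Q) = 0.0534 dits

Note: KL divergence is always non-negative and equals 0 iff P = Q.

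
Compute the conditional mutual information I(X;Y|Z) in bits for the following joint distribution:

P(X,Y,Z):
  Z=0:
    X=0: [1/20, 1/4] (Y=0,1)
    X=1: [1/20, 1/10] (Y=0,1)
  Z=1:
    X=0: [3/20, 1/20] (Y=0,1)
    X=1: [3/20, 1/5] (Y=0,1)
0.0508 bits

Conditional mutual information: I(X;Y|Z) = H(X|Z) + H(Y|Z) - H(X,Y|Z)

H(Z) = 0.9928
H(X,Z) = 1.9261 → H(X|Z) = 0.9333
H(Y,Z) = 1.8834 → H(Y|Z) = 0.8906
H(X,Y,Z) = 2.7660 → H(X,Y|Z) = 1.7732

I(X;Y|Z) = 0.9333 + 0.8906 - 1.7732 = 0.0508 bits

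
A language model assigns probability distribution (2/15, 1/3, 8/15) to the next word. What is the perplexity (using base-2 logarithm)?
2.6382

Perplexity is 2^H (or exp(H) for natural log).

First, H = -Σ p log p = 1.3996 bits
Perplexity = 2^1.3996 = 2.6382

Interpretation: The model's uncertainty is equivalent to choosing uniformly among 2.6 options.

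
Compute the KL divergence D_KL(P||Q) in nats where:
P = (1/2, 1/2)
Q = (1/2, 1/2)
0.0000 nats

KL divergence: D_KL(P||Q) = Σ p(x) log(p(x)/q(x))

Computing term by term:
  x=0: 1/2 × log_e[(1/2)/(1/2)] = 1/2 × 0.0000 = 0.0000
  x=1: 1/2 × log_e[(1/2)/(1/2)] = 1/2 × 0.0000 = 0.0000

D_KL(P||Q) = 0.0000 nats

Note: KL divergence is always non-negative and equals 0 iff P = Q.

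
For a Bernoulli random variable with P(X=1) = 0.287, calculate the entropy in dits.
0.2603 dits

The binary entropy function is:
H(p) = -p log(p) - (1-p) log(1-p)

H(0.287) = -0.287 × log_10(0.287) - 0.713 × log_10(0.713)
H(0.287) = 0.2603 dits

Note: Binary entropy is maximized at p=0.5 (H=1 bit) and minimized at p=0 or p=1 (H=0).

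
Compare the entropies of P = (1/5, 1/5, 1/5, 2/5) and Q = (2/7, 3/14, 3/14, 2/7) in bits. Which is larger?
Q

Computing entropies in bits:
H(P) = 1.9219
H(Q) = 1.9852

Distribution Q has higher entropy.

Intuition: The distribution closer to uniform (more spread out) has higher entropy.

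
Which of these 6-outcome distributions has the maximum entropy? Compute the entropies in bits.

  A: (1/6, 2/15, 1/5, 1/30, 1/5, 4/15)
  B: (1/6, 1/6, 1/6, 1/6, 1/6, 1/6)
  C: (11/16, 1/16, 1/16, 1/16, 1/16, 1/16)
B

For a discrete distribution over n outcomes, entropy is maximized by the uniform distribution.

Computing entropies:
H(A) = 2.4193 bits
H(B) = 2.5850 bits
H(C) = 1.6216 bits

The uniform distribution (where all probabilities equal 1/6) achieves the maximum entropy of log_2(6) = 2.5850 bits.

Distribution B has the highest entropy.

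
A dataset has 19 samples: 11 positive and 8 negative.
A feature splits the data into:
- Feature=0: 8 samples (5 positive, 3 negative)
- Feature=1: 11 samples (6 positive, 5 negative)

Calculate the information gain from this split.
0.0046 bits

Information Gain = H(Y) - H(Y|Feature)

Before split:
P(positive) = 11/19 = 0.5789
H(Y) = 0.9819 bits

After split:
Feature=0: H = 0.9544 bits (weight = 8/19)
Feature=1: H = 0.9940 bits (weight = 11/19)
H(Y|Feature) = (8/19)×0.9544 + (11/19)×0.9940 = 0.9774 bits

Information Gain = 0.9819 - 0.9774 = 0.0046 bits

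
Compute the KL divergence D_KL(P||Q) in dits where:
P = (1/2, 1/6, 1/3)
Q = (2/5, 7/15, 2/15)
0.1066 dits

KL divergence: D_KL(P||Q) = Σ p(x) log(p(x)/q(x))

Computing term by term:
  x=0: 1/2 × log_10[(1/2)/(2/5)] = 1/2 × 0.0969 = 0.0485
  x=1: 1/6 × log_10[(1/6)/(7/15)] = 1/6 × -0.4472 = -0.0745
  x=2: 1/3 × log_10[(1/3)/(2/15)] = 1/3 × 0.3979 = 0.1326

D_KL(P||Q) = 0.1066 dits

Note: KL divergence is always non-negative and equals 0 iff P = Q.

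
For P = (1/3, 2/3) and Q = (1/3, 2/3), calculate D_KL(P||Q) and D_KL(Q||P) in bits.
D_KL(P||Q) = 0.0000, D_KL(Q||P) = 0.0000

KL divergence is not symmetric: D_KL(P||Q) ≠ D_KL(Q||P) in general.

D_KL(P||Q) = 0.0000 bits
D_KL(Q||P) = 0.0000 bits

In this case they happen to be equal (to 4 decimal places).

This asymmetry is why KL divergence is not a true distance metric.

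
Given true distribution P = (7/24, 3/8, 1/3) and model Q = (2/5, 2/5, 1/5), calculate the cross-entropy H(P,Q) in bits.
1.6553 bits

Cross-entropy: H(P,Q) = -Σ p(x) log q(x)

Alternatively: H(P,Q) = H(P) + D_KL(P||Q)
H(P) = 1.5774 bits
D_KL(P||Q) = 0.0778 bits

H(P,Q) = 1.5774 + 0.0778 = 1.6553 bits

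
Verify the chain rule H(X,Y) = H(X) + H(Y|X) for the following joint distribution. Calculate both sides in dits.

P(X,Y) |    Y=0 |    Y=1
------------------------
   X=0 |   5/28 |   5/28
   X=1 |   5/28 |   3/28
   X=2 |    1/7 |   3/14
H(X,Y) = 0.7688, H(X) = 0.4748, H(Y|X) = 0.2940 (all in dits)

Chain rule: H(X,Y) = H(X) + H(Y|X)

Left side — joint entropy directly:
H(X,Y) = -Σ p(x,y) log p(x,y) = 0.7688 dits

Right side — compute H(Y|X) from the conditional distributions:
P(X) = (5/14, 2/7, 5/14), so H(X) = 0.4748 dits
H(Y|X) = Σ_x P(X=x) · H(Y|X=x):
  P(Y|X=0) = (1/2, 1/2), H(Y|X=0) = 0.3010, weight P(X=0) = 5/14
  P(Y|X=1) = (5/8, 3/8), H(Y|X=1) = 0.2873, weight P(X=1) = 2/7
  P(Y|X=2) = (2/5, 3/5), H(Y|X=2) = 0.2923, weight P(X=2) = 5/14
H(Y|X) = 0.2940 dits

H(X) + H(Y|X) = 0.4748 + 0.2940 = 0.7688 dits

Both sides equal 0.7688 dits. ✓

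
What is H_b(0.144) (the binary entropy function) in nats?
0.4122 nats

The binary entropy function is:
H(p) = -p log(p) - (1-p) log(1-p)

H(0.144) = -0.144 × log_e(0.144) - 0.856 × log_e(0.856)
H(0.144) = 0.4122 nats

Note: Binary entropy is maximized at p=0.5 (H=1 bit) and minimized at p=0 or p=1 (H=0).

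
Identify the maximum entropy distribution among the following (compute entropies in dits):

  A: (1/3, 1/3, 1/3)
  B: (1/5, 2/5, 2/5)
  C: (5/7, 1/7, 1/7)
A

For a discrete distribution over n outcomes, entropy is maximized by the uniform distribution.

Computing entropies:
H(A) = 0.4771 dits
H(B) = 0.4581 dits
H(C) = 0.3458 dits

The uniform distribution (where all probabilities equal 1/3) achieves the maximum entropy of log_10(3) = 0.4771 dits.

Distribution A has the highest entropy.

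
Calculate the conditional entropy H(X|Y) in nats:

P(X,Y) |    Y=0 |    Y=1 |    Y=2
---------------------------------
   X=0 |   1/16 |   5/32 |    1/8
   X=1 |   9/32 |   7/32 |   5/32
0.6109 nats

Using the chain rule: H(X|Y) = H(X,Y) - H(Y)

First, compute H(X,Y) = 1.7025 nats

Marginal P(Y) = (11/32, 3/8, 9/32)
H(Y) = 1.0916 nats

H(X|Y) = H(X,Y) - H(Y) = 1.7025 - 1.0916 = 0.6109 nats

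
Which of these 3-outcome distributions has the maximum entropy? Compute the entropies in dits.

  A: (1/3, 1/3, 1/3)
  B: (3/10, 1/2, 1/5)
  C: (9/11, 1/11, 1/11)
A

For a discrete distribution over n outcomes, entropy is maximized by the uniform distribution.

Computing entropies:
H(A) = 0.4771 dits
H(B) = 0.4472 dits
H(C) = 0.2606 dits

The uniform distribution (where all probabilities equal 1/3) achieves the maximum entropy of log_10(3) = 0.4771 dits.

Distribution A has the highest entropy.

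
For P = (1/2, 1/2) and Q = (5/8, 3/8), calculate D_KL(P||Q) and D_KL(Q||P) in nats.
D_KL(P||Q) = 0.0323, D_KL(Q||P) = 0.0316

KL divergence is not symmetric: D_KL(P||Q) ≠ D_KL(Q||P) in general.

D_KL(P||Q) = 0.0323 nats
D_KL(Q||P) = 0.0316 nats

No, they are not equal!

This asymmetry is why KL divergence is not a true distance metric.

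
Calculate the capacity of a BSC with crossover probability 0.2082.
0.2620 bits

For a binary symmetric channel (BSC) with error probability p:
Capacity C = 1 - H(p) bits per symbol

where H(p) = -p log₂(p) - (1-p) log₂(1-p) is the binary entropy function.

H(0.2082) = 0.7380 bits
C = 1 - 0.7380 = 0.2620 bits per symbol

This means we can reliably transmit up to 0.2620 bits of information per channel use.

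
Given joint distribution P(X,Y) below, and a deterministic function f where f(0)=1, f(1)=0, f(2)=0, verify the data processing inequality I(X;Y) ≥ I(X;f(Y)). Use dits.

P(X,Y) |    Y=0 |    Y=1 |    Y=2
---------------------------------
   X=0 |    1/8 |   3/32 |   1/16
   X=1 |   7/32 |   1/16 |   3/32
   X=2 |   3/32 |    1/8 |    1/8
I(X;Y) = 0.0184, I(X;f(Y)) = 0.0156, inequality holds: 0.0184 ≥ 0.0156

Data Processing Inequality: For any Markov chain X → Y → Z, we have I(X;Y) ≥ I(X;Z).

Here Z = f(Y) is a deterministic function of Y, forming X → Y → Z.

Original I(X;Y) = 0.0184 dits

After applying f:
P(X,Z) where Z=f(Y):
- P(X,Z=0) = P(X,Y=1) + P(X,Y=2)
- P(X,Z=1) = P(X,Y=0)

I(X;Z) = I(X;f(Y)) = 0.0156 dits

Verification: 0.0184 ≥ 0.0156 ✓

Information cannot be created by processing; the function f can only lose information about X.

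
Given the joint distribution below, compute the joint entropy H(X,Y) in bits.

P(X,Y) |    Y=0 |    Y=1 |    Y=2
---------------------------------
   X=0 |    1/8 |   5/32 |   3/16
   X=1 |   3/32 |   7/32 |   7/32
2.5257 bits

Joint entropy is H(X,Y) = -Σ_{x,y} p(x,y) log p(x,y).

Summing over all non-zero entries:
H(X,Y) = -[1/8·log_2(1/8) + 5/32·log_2(5/32) + 3/16·log_2(3/16) + 3/32·log_2(3/32) + 7/32·log_2(7/32) + 7/32·log_2(7/32)]
H(X,Y) = 2.5257 bits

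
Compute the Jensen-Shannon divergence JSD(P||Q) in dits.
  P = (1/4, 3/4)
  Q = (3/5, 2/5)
0.0279 dits

Jensen-Shannon divergence is:
JSD(P||Q) = 0.5 × D_KL(P||M) + 0.5 × D_KL(Q||M)
where M = 0.5 × (P + Q) is the mixture distribution.

M = 0.5 × (1/4, 3/4) + 0.5 × (3/5, 2/5) = (17/40, 23/40)

D_KL(P||M) = 0.0289 dits
D_KL(Q||M) = 0.0268 dits

JSD(P||Q) = 0.5 × 0.0289 + 0.5 × 0.0268 = 0.0279 dits

Unlike KL divergence, JSD is symmetric and bounded: 0 ≤ JSD ≤ log(2).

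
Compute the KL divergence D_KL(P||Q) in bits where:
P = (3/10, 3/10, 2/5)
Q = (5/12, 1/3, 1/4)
0.0834 bits

KL divergence: D_KL(P||Q) = Σ p(x) log(p(x)/q(x))

Computing term by term:
  x=0: 3/10 × log_2[(3/10)/(5/12)] = 3/10 × -0.4739 = -0.1422
  x=1: 3/10 × log_2[(3/10)/(1/3)] = 3/10 × -0.1520 = -0.0456
  x=2: 2/5 × log_2[(2/5)/(1/4)] = 2/5 × 0.6781 = 0.2712

D_KL(P||Q) = 0.0834 bits

Note: KL divergence is always non-negative and equals 0 iff P = Q.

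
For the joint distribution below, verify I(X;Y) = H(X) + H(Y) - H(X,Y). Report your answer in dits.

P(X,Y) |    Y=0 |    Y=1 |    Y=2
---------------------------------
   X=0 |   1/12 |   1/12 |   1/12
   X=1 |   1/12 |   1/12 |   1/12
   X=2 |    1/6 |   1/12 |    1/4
I(X;Y) = 0.0098 dits

Mutual information has multiple equivalent forms:
- I(X;Y) = H(X) - H(X|Y)
- I(X;Y) = H(Y) - H(Y|X)
- I(X;Y) = H(X) + H(Y) - H(X,Y)

Computing all quantities:
H(X) = 0.4515, H(Y) = 0.4680, H(X,Y) = 0.9097
H(X|Y) = 0.4418, H(Y|X) = 0.4582

Verification:
H(X) - H(X|Y) = 0.4515 - 0.4418 = 0.0098
H(Y) - H(Y|X) = 0.4680 - 0.4582 = 0.0098
H(X) + H(Y) - H(X,Y) = 0.4515 + 0.4680 - 0.9097 = 0.0098

All forms give I(X;Y) = 0.0098 dits. ✓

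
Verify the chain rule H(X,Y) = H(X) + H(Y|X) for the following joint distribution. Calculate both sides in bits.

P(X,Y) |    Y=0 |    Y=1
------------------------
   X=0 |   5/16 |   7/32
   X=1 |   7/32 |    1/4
H(X,Y) = 1.9837, H(X) = 0.9972, H(Y|X) = 0.9865 (all in bits)

Chain rule: H(X,Y) = H(X) + H(Y|X)

Left side — joint entropy directly:
H(X,Y) = -Σ p(x,y) log p(x,y) = 1.9837 bits

Right side — compute H(Y|X) from the conditional distributions:
P(X) = (17/32, 15/32), so H(X) = 0.9972 bits
H(Y|X) = Σ_x P(X=x) · H(Y|X=x):
  P(Y|X=0) = (10/17, 7/17), H(Y|X=0) = 0.9774, weight P(X=0) = 17/32
  P(Y|X=1) = (7/15, 8/15), H(Y|X=1) = 0.9968, weight P(X=1) = 15/32
H(Y|X) = 0.9865 bits

H(X) + H(Y|X) = 0.9972 + 0.9865 = 1.9837 bits

Both sides equal 1.9837 bits. ✓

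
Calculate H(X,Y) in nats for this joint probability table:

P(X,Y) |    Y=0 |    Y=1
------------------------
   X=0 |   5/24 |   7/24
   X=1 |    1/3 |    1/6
1.3510 nats

Joint entropy is H(X,Y) = -Σ_{x,y} p(x,y) log p(x,y).

Summing over all non-zero entries:
H(X,Y) = -[5/24·log_e(5/24) + 7/24·log_e(7/24) + 1/3·log_e(1/3) + 1/6·log_e(1/6)]
H(X,Y) = 1.3510 nats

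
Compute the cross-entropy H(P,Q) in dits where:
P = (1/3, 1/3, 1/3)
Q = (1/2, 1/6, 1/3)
0.5188 dits

Cross-entropy: H(P,Q) = -Σ p(x) log q(x)

Alternatively: H(P,Q) = H(P) + D_KL(P||Q)
H(P) = 0.4771 dits
D_KL(P||Q) = 0.0416 dits

H(P,Q) = 0.4771 + 0.0416 = 0.5188 dits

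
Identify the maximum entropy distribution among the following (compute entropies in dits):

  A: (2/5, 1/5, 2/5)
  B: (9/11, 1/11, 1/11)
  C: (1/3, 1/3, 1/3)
C

For a discrete distribution over n outcomes, entropy is maximized by the uniform distribution.

Computing entropies:
H(A) = 0.4581 dits
H(B) = 0.2606 dits
H(C) = 0.4771 dits

The uniform distribution (where all probabilities equal 1/3) achieves the maximum entropy of log_10(3) = 0.4771 dits.

Distribution C has the highest entropy.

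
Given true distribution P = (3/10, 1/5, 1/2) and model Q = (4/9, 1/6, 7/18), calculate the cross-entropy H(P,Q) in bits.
1.5493 bits

Cross-entropy: H(P,Q) = -Σ p(x) log q(x)

Alternatively: H(P,Q) = H(P) + D_KL(P||Q)
H(P) = 1.4855 bits
D_KL(P||Q) = 0.0638 bits

H(P,Q) = 1.4855 + 0.0638 = 1.5493 bits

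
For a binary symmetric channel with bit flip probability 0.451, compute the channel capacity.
0.0069 bits

For a binary symmetric channel (BSC) with error probability p:
Capacity C = 1 - H(p) bits per symbol

where H(p) = -p log₂(p) - (1-p) log₂(1-p) is the binary entropy function.

H(0.451) = 0.9931 bits
C = 1 - 0.9931 = 0.0069 bits per symbol

This means we can reliably transmit up to 0.0069 bits of information per channel use.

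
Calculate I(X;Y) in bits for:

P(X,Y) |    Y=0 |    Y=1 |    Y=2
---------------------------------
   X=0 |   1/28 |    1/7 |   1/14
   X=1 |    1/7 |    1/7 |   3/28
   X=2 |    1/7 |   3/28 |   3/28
0.0487 bits

Mutual information: I(X;Y) = H(X) + H(Y) - H(X,Y)

Marginals:
P(X) = (1/4, 11/28, 5/14), H(X) = 1.5601 bits
P(Y) = (9/28, 11/28, 2/7), H(Y) = 1.5722 bits

Joint entropy: H(X,Y) = 3.0836 bits

I(X;Y) = 1.5601 + 1.5722 - 3.0836 = 0.0487 bits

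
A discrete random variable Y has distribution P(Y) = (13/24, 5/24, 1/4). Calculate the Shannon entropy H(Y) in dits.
0.4367 dits

Shannon entropy is H(X) = -Σ p(x) log p(x).

For P = (13/24, 5/24, 1/4):
H = -13/24 × log_10(13/24) -5/24 × log_10(5/24) -1/4 × log_10(1/4)
H = 0.4367 dits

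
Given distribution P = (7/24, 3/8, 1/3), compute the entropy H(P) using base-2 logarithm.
1.5774 bits

Shannon entropy is H(X) = -Σ p(x) log p(x).

For P = (7/24, 3/8, 1/3):
H = -7/24 × log_2(7/24) -3/8 × log_2(3/8) -1/3 × log_2(1/3)
H = 1.5774 bits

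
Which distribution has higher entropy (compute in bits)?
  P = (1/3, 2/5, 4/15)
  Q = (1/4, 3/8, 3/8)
P

Computing entropies in bits:
H(P) = 1.5656
H(Q) = 1.5613

Distribution P has higher entropy.

Intuition: The distribution closer to uniform (more spread out) has higher entropy.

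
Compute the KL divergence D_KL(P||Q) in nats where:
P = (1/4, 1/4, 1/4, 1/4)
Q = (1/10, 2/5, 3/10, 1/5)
0.1218 nats

KL divergence: D_KL(P||Q) = Σ p(x) log(p(x)/q(x))

Computing term by term:
  x=0: 1/4 × log_e[(1/4)/(1/10)] = 1/4 × 0.9163 = 0.2291
  x=1: 1/4 × log_e[(1/4)/(2/5)] = 1/4 × -0.4700 = -0.1175
  x=2: 1/4 × log_e[(1/4)/(3/10)] = 1/4 × -0.1823 = -0.0456
  x=3: 1/4 × log_e[(1/4)/(1/5)] = 1/4 × 0.2231 = 0.0558

D_KL(P||Q) = 0.1218 nats

Note: KL divergence is always non-negative and equals 0 iff P = Q.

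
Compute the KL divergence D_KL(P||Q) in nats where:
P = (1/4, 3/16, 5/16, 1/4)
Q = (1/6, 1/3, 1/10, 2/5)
0.2321 nats

KL divergence: D_KL(P||Q) = Σ p(x) log(p(x)/q(x))

Computing term by term:
  x=0: 1/4 × log_e[(1/4)/(1/6)] = 1/4 × 0.4055 = 0.1014
  x=1: 3/16 × log_e[(3/16)/(1/3)] = 3/16 × -0.5754 = -0.1079
  x=2: 5/16 × log_e[(5/16)/(1/10)] = 5/16 × 1.1394 = 0.3561
  x=3: 1/4 × log_e[(1/4)/(2/5)] = 1/4 × -0.4700 = -0.1175

D_KL(P||Q) = 0.2321 nats

Note: KL divergence is always non-negative and equals 0 iff P = Q.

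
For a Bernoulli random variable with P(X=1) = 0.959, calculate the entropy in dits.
0.0743 dits

The binary entropy function is:
H(p) = -p log(p) - (1-p) log(1-p)

H(0.959) = -0.959 × log_10(0.959) - 0.041 × log_10(0.041)
H(0.959) = 0.0743 dits

Note: Binary entropy is maximized at p=0.5 (H=1 bit) and minimized at p=0 or p=1 (H=0).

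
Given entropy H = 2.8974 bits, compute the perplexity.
7.4508

Perplexity is 2^H (or exp(H) for natural log).

H = 2.8974 bits
Perplexity = 2^2.8974 = 7.4508

Interpretation: The model's uncertainty is equivalent to choosing uniformly among 7.5 options.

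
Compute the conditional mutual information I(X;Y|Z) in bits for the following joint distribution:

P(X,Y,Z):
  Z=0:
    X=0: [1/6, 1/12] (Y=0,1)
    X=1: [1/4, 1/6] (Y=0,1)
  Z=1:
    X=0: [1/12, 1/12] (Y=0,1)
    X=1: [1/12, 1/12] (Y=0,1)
0.0022 bits

Conditional mutual information: I(X;Y|Z) = H(X|Z) + H(Y|Z) - H(X,Y|Z)

H(Z) = 0.9183
H(X,Z) = 1.8879 → H(X|Z) = 0.9696
H(Y,Z) = 1.8879 → H(Y|Z) = 0.9696
H(X,Y,Z) = 2.8554 → H(X,Y|Z) = 1.9371

I(X;Y|Z) = 0.9696 + 0.9696 - 1.9371 = 0.0022 bits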